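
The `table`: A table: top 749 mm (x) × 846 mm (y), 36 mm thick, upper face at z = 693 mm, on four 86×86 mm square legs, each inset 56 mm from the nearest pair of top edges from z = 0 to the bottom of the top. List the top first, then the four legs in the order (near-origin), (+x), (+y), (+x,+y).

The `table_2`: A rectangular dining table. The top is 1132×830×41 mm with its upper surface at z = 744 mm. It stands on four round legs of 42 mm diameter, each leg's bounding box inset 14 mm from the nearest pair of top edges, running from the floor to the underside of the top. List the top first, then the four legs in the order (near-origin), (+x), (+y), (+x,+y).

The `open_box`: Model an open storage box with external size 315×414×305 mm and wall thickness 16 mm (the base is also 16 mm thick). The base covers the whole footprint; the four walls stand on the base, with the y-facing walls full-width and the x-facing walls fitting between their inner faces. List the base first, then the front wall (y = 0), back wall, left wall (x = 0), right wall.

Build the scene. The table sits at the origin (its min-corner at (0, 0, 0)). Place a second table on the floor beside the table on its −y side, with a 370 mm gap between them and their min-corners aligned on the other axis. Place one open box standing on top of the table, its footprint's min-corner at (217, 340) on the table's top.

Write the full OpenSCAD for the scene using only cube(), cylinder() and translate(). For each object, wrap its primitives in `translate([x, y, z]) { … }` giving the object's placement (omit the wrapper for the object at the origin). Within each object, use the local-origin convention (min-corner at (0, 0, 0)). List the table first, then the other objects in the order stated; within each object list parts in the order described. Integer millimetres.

translate([0, 0, 657]) cube([749, 846, 36]);
translate([56, 56, 0]) cube([86, 86, 657]);
translate([607, 56, 0]) cube([86, 86, 657]);
translate([56, 704, 0]) cube([86, 86, 657]);
translate([607, 704, 0]) cube([86, 86, 657]);
translate([0, -1200, 0]) {
  translate([0, 0, 703]) cube([1132, 830, 41]);
  translate([35, 35, 0]) cylinder(h = 703, r = 21);
  translate([1097, 35, 0]) cylinder(h = 703, r = 21);
  translate([35, 795, 0]) cylinder(h = 703, r = 21);
  translate([1097, 795, 0]) cylinder(h = 703, r = 21);
}
translate([217, 340, 693]) {
  cube([315, 414, 16]);
  translate([0, 0, 16]) cube([315, 16, 289]);
  translate([0, 398, 16]) cube([315, 16, 289]);
  translate([0, 16, 16]) cube([16, 382, 289]);
  translate([299, 16, 16]) cube([16, 382, 289]);
}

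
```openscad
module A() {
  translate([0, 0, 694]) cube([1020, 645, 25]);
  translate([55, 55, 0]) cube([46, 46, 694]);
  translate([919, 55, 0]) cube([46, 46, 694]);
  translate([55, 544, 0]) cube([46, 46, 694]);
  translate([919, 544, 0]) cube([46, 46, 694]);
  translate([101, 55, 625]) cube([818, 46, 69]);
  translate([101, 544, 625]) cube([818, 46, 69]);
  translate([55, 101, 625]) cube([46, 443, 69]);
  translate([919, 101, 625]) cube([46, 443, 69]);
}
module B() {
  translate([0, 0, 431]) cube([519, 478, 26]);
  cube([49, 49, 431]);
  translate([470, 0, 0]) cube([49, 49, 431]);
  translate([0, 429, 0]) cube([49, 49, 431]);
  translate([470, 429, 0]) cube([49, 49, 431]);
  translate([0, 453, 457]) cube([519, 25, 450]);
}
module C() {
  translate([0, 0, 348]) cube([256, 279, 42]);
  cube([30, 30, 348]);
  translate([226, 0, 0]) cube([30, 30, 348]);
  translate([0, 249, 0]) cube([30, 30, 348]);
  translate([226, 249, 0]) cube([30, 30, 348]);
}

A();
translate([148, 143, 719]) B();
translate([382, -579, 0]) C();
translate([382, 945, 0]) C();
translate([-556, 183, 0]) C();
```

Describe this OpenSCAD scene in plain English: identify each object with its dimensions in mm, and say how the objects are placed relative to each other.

A is a table: top 1020 mm (x) × 645 mm (y), 25 mm thick, upper face at z = 719 mm, on four 46×46 mm square legs, each inset 55 mm from the nearest pair of top edges, running from z = 0 to the bottom of the top. Four apron rails, 46 mm thick and 69 mm tall, run between adjacent legs with their top edges flush with the underside of the top and their outer faces flush with the legs' outer faces.

B is a chair: 519×478 mm seat, 26 mm thick, top at z = 457 mm, on four 49 mm square corner legs flush with the seat edges. A 25 mm thick backrest slab spans the full seat width, extending 450 mm above the seat top, its back face flush with the seat's +y edge.

C is a simple wooden stool: a rectangular seat 256 mm (x) by 279 mm (y), 42 mm thick, top face at z = 390 mm, on four square legs, each 30×30 mm in cross-section. The legs rest on z = 0, each flush with a corner of the seat.

The chair is on top of the table. Three stools sit around the table at the −y, +y, −x sides.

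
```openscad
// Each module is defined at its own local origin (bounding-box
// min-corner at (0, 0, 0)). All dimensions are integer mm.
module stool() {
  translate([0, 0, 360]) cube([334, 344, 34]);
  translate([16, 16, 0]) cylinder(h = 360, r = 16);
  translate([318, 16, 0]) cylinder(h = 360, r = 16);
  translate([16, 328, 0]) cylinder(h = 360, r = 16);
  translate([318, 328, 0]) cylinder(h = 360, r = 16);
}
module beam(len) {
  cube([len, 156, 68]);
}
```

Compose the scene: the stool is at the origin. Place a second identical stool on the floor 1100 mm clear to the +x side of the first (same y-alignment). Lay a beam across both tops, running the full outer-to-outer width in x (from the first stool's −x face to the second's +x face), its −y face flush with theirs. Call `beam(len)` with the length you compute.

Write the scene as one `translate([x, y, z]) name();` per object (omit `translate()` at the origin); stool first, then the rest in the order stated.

stool();
translate([1434, 0, 0]) stool();
translate([0, 0, 394]) beam(1768);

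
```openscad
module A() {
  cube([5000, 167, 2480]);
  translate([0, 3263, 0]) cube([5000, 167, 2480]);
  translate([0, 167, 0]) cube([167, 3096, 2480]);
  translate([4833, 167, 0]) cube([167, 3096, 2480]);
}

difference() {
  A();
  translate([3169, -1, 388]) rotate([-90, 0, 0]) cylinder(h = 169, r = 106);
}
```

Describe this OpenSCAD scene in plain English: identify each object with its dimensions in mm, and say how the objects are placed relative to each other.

A is a box-shaped house frame (walls only): outside footprint 5000×3430 mm, wall height 2480 mm, wall thickness 167 mm. The two y-facing walls run the full x-width; the two x-facing walls fit between the inner faces of the y-facing walls.

The house frame has a circular hole of radius 106 mm through its front wall, centred at (x = 3169, z = 388).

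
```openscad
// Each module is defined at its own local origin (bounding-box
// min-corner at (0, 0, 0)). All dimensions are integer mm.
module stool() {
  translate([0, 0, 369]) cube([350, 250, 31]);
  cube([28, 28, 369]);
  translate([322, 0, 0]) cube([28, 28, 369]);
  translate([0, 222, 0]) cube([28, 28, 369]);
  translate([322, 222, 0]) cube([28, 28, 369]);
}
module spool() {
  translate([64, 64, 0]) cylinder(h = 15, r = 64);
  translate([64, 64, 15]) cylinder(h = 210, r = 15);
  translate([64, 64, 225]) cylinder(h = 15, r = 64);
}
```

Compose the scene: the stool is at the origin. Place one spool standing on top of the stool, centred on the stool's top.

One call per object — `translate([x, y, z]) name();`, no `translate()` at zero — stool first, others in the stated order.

stool();
translate([111, 61, 400]) spool();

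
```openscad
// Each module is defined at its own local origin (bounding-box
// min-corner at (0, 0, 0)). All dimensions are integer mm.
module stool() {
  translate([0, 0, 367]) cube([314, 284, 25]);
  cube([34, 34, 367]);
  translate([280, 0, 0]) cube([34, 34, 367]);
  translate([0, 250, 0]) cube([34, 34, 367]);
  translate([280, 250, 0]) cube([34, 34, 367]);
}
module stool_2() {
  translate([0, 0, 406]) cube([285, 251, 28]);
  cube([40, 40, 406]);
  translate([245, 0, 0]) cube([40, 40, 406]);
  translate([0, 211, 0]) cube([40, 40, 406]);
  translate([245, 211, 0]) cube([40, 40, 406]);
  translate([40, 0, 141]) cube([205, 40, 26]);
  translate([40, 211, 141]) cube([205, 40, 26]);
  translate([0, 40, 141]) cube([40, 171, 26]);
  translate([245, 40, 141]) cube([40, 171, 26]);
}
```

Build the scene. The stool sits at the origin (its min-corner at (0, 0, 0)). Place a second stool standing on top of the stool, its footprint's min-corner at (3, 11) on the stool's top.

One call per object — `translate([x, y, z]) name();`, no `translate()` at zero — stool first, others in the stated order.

stool();
translate([3, 11, 392]) stool_2();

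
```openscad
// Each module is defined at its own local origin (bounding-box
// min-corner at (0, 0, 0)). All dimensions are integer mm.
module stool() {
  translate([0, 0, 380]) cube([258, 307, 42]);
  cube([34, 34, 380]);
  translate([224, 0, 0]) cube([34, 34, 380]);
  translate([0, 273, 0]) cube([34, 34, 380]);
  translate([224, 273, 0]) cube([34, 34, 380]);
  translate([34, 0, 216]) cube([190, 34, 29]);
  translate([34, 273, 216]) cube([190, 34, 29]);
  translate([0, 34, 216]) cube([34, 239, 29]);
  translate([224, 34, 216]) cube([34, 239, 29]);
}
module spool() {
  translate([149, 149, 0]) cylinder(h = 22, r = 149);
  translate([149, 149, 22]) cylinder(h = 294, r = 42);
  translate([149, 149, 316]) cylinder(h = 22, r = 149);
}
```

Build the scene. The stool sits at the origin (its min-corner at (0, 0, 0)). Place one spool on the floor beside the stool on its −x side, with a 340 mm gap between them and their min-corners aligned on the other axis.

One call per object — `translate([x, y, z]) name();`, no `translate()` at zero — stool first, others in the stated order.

stool();
translate([-638, 0, 0]) spool();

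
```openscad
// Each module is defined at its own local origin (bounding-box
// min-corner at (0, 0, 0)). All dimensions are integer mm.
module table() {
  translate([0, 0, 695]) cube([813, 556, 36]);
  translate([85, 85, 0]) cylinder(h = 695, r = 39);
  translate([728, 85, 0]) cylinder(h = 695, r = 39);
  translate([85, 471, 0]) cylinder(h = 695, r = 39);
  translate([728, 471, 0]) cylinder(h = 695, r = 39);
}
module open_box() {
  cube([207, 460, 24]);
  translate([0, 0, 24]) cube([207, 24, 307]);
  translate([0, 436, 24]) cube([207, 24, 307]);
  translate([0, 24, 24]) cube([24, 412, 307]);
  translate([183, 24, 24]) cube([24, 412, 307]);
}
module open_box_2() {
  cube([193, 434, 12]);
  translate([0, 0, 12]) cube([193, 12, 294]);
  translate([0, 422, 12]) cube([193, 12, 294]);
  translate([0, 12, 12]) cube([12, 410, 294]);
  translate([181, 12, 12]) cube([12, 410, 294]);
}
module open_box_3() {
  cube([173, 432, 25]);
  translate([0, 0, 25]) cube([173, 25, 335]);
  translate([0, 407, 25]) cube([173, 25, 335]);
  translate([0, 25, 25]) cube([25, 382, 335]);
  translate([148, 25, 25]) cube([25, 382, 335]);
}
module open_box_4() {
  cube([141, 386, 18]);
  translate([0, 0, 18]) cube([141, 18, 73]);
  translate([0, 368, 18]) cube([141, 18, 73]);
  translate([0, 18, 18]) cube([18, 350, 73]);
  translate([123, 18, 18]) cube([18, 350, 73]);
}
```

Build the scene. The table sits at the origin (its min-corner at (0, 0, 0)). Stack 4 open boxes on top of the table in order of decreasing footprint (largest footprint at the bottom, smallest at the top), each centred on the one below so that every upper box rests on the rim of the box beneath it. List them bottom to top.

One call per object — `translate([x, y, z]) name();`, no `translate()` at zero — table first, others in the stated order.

table();
translate([303, 48, 731]) open_box();
translate([310, 61, 1062]) open_box_2();
translate([320, 62, 1368]) open_box_3();
translate([336, 85, 1728]) open_box_4();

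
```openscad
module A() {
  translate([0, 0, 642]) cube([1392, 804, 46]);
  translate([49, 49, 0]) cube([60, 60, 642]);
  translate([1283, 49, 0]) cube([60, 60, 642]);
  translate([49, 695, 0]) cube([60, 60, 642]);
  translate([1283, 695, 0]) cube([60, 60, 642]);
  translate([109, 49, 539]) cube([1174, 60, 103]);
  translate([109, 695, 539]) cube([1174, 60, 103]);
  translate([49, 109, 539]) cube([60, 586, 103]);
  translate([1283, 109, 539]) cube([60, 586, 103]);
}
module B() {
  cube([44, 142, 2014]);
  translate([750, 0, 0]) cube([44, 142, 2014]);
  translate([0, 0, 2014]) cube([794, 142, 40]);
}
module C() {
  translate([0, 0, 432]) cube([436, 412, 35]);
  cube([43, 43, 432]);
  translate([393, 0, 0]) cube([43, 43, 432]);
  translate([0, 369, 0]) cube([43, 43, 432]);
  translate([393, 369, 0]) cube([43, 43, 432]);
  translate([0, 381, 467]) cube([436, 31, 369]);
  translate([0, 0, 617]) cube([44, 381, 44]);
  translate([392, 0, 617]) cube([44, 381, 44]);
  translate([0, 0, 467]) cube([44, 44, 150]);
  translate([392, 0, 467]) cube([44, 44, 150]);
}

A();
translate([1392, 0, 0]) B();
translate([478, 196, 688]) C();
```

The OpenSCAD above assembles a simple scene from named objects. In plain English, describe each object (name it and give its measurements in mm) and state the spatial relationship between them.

A is a rectangular dining table. The top is 1392×804×46 mm with its upper surface at z = 688 mm. It stands on four 60×60 mm square legs, each inset 49 mm from the nearest pair of top edges, running from the floor to the underside of the top. Four apron rails, 60 mm thick and 103 mm tall, run between adjacent legs with their top edges flush with the underside of the top and their outer faces flush with the legs' outer faces.

B is a rectangular door frame: two vertical jambs of 44×142 mm section, 2014 mm tall, with a clear opening 706 mm wide between their inner faces. A header 40 mm tall and 142 mm deep lies on top of the jambs and spans the full outside width.

C is a chair: 436×412 mm seat, 35 mm thick, top at z = 467 mm, on four 43 mm square corner legs flush with the seat edges. A 31 mm thick backrest slab spans the full seat width, extending 369 mm above the seat top, its back face flush with the seat's +y edge. Two armrests of 44×44 mm section run along each side from the seat's front edge to the front of the backrest, top faces 194 mm above the seat top and outer faces flush with the seat's x-edges; a 44×44 mm post under the front of each armrest stands on the seat at the front corner.

The door frame is against the table's +x side, with their −y faces flush. The chair is on top of the table, centred.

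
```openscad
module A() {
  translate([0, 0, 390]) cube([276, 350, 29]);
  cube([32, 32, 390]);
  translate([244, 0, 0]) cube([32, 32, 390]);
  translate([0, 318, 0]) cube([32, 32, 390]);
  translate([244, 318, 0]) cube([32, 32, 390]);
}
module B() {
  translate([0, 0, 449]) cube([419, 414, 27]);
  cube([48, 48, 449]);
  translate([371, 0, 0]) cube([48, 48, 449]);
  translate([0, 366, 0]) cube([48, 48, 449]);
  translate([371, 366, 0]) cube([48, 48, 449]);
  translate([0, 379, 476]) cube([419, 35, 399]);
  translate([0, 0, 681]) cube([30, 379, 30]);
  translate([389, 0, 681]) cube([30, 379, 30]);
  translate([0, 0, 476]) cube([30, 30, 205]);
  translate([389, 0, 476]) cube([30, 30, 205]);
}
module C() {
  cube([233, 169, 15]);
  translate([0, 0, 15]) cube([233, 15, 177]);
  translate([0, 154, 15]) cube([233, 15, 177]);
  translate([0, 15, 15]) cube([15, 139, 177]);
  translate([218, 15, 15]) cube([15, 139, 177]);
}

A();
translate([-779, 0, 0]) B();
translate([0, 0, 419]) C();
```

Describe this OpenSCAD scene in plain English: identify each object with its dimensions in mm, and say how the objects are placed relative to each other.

A is a simple wooden stool: a rectangular seat 276 mm (x) by 350 mm (y), 29 mm thick, top face at z = 419 mm, on four square legs, each 32×32 mm in cross-section. The legs rest on z = 0, each flush with a corner of the seat.

B is a chair: 419×414 mm seat, 27 mm thick, top at z = 476 mm, on four 48 mm square corner legs flush with the seat edges. A 35 mm thick backrest slab spans the full seat width, extending 399 mm above the seat top, its back face flush with the seat's +y edge. Two armrests of 30×30 mm section run along each side from the seat's front edge to the front of the backrest, top faces 235 mm above the seat top and outer faces flush with the seat's x-edges; a 30×30 mm post under the front of each armrest stands on the seat at the front corner.

C is an open-topped rectangular box: outside dimensions 233×169×192 mm, with a uniform wall and base thickness of 15 mm. The base is a full 233×169 slab on the floor; four walls sit on top of the base. The front and back walls (the −y and +y sides) span the full width; the two side walls fit between them.

The chair is on the floor beside the stool on its −x side. The open box is on top of the stool.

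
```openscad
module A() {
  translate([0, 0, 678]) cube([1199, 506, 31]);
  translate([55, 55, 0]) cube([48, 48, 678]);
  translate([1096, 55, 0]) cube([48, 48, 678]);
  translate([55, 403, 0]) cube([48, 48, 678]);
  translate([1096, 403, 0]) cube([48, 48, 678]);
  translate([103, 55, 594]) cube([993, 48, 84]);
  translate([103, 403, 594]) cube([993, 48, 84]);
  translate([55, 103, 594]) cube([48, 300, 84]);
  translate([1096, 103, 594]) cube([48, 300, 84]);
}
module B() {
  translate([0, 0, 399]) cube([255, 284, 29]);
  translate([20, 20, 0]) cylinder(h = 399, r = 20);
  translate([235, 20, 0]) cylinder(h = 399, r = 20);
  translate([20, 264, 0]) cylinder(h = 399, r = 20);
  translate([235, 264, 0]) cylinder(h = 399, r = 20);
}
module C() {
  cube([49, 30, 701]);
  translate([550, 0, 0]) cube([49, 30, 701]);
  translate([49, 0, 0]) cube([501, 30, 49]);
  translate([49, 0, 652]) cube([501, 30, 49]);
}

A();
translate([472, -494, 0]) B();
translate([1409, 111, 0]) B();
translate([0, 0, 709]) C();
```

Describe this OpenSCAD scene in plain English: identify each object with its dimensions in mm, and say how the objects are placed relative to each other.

A is a table with a 1199×506 mm rectangular top, 31 mm thick, top surface at z = 709 mm, supported by four 48×48 mm square legs, each inset 55 mm from the nearest pair of top edges, running from the floor. Four apron rails, 48 mm thick and 84 mm tall, run between adjacent legs with their top edges flush with the underside of the top and their outer faces flush with the legs' outer faces.

B is a four-legged stool. The seat is 255×284 mm, 29 mm thick, top at z = 428 mm. It stands on four round legs, each 40 mm in diameter, from z = 0 to the seat underside, each leg's axis is inset half a diameter from the nearest pair of seat edges (so the leg's bounding box is flush with the corner).

C is a picture frame with a 501×603 mm rectangular opening (x by z) and a uniform 49 mm border on every side. Frame depth is 30 mm along y. It is built from two vertical stiles running the full outside height and two horizontal rails spanning the gap between the stiles.

Two stools sit around the table at the −y, +x sides. The picture frame is on top of the table.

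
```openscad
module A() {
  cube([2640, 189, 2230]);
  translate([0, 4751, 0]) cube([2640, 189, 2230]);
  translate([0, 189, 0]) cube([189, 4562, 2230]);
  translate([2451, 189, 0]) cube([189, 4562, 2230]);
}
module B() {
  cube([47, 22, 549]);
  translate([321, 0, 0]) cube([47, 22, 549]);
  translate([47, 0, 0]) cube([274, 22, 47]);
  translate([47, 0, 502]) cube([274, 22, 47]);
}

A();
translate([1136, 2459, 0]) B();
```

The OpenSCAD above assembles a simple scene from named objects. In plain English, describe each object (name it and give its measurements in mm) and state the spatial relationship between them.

A is the wall frame of a small rectangular building: four walls, each 2230 mm tall and 189 mm thick, enclosing a footprint 2640 mm (x) by 4940 mm (y) outside-to-outside, with no floor or roof. The front and back walls (the −y and +y sides) span the full width; the two side walls fit between them.

B is a rectangular picture frame lying in the x–z plane (depth along y). The opening is 274 mm wide (x) by 455 mm tall (z), surrounded by a border 47 mm wide on all four sides. The frame is 22 mm deep and is made of two full-height vertical stiles with two horizontal rails fitted between them.

The picture frame sits inside the house frame, centred.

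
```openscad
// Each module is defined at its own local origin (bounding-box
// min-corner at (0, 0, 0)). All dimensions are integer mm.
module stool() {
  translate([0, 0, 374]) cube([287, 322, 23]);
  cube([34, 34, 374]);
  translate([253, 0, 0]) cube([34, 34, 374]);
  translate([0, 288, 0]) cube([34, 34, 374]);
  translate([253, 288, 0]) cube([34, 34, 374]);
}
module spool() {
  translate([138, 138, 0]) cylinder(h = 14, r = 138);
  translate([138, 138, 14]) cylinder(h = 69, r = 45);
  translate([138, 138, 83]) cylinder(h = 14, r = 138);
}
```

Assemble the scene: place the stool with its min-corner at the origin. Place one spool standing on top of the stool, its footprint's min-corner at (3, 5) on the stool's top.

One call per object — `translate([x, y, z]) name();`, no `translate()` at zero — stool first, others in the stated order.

stool();
translate([3, 5, 397]) spool();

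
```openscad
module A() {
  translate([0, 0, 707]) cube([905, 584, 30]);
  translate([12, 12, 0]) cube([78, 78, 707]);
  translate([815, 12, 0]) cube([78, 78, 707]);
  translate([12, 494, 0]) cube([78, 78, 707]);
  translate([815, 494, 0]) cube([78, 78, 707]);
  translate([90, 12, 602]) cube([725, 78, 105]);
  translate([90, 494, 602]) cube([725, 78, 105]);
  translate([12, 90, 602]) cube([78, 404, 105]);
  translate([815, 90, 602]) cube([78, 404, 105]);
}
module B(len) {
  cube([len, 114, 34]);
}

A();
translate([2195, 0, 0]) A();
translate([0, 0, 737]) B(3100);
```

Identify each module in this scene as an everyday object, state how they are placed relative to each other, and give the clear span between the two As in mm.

Second table starts at x = 2195; first ends at x = 905; clear span = 2195 − 905 = 1290 mm.

A is a table. B is a beam. A beam spans the tops of two tables. The clear span between the two tables is 1290 mm.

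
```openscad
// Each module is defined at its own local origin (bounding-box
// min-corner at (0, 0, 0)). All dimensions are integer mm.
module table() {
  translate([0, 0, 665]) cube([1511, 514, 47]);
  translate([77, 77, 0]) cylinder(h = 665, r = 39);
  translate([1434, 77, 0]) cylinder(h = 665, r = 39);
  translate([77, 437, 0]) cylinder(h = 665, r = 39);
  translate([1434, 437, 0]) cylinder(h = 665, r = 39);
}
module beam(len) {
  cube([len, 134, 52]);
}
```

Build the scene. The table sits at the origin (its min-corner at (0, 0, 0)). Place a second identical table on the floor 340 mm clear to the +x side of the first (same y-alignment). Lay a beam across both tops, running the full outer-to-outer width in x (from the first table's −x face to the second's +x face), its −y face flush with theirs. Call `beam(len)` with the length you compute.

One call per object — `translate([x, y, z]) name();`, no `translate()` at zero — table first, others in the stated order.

table();
translate([1851, 0, 0]) table();
translate([0, 0, 712]) beam(3362);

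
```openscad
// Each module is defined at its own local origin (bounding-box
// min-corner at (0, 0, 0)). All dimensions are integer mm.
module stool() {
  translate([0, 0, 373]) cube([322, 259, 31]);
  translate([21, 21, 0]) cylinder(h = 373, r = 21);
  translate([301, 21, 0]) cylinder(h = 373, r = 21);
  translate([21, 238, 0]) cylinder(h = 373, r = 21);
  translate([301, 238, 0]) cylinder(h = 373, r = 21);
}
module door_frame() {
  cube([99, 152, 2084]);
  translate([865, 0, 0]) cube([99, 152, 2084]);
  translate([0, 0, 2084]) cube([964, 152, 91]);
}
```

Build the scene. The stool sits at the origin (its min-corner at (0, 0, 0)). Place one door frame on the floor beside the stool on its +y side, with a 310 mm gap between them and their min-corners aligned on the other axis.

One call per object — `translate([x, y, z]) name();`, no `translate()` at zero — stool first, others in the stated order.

stool();
translate([0, 569, 0]) door_frame();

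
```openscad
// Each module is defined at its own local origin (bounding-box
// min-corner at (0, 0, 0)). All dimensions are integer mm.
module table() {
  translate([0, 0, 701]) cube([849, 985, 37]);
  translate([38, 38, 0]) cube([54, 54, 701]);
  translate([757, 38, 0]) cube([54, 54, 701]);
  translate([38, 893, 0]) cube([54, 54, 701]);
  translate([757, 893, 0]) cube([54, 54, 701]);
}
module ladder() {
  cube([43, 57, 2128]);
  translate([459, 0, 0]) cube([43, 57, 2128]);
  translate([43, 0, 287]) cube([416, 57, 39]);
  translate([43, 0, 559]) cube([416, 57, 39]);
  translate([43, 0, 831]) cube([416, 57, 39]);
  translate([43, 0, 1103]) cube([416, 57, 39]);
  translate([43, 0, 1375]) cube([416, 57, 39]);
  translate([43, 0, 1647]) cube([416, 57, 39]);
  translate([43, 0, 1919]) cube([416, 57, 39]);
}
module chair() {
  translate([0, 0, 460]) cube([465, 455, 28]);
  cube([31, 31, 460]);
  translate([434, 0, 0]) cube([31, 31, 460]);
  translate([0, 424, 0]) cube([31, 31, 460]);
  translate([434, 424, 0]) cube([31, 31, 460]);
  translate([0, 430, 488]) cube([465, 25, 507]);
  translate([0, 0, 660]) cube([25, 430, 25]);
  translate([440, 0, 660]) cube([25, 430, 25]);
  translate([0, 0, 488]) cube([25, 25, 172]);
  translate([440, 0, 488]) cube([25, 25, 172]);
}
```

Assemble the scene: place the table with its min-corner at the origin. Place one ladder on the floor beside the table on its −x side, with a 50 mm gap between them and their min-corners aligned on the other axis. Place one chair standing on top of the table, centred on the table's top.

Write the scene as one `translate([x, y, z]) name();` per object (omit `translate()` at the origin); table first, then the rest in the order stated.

table();
translate([-552, 0, 0]) ladder();
translate([192, 265, 738]) chair();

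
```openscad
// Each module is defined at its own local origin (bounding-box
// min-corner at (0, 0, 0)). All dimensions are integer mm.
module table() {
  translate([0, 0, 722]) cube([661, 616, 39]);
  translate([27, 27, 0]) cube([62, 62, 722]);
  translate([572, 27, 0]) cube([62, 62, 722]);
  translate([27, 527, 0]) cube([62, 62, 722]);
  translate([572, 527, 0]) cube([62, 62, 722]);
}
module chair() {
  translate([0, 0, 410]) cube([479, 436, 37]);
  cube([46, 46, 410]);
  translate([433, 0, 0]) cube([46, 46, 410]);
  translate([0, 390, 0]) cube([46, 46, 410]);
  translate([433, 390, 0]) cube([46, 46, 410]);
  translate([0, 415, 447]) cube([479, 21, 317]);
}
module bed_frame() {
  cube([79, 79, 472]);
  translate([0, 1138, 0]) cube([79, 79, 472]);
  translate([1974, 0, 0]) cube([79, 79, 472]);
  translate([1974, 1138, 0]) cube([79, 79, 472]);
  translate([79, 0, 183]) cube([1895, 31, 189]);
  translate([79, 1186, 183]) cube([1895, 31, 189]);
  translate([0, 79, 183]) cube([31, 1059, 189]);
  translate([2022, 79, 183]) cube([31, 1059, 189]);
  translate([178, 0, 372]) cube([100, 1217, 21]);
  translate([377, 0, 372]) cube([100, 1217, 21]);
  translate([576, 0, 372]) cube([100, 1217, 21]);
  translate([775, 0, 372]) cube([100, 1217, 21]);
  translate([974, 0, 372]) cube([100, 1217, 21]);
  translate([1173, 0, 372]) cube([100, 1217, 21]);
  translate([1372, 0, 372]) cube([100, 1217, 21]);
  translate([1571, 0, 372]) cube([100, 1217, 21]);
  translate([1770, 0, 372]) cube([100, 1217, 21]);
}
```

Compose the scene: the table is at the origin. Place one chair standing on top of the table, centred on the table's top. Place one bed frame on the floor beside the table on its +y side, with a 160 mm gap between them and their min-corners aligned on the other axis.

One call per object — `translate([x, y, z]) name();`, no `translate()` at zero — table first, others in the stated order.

table();
translate([91, 90, 761]) chair();
translate([0, 776, 0]) bed_frame();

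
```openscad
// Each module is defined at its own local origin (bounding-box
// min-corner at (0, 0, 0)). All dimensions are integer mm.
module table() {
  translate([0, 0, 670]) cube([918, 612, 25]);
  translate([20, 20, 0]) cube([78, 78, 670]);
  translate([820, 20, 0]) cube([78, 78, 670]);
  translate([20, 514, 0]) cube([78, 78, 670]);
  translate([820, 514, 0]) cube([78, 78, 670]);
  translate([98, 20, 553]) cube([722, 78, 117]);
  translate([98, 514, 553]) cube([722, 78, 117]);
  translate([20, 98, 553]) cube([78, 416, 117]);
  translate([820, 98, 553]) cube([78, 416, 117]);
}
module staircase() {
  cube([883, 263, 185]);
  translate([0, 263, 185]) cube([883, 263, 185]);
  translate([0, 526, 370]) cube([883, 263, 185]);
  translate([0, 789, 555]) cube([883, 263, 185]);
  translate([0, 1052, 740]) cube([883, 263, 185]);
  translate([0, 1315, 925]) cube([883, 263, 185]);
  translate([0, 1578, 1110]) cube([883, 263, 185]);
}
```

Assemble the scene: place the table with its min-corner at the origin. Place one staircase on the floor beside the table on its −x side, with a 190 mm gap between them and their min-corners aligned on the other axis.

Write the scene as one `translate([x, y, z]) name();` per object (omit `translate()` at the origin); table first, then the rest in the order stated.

table();
translate([-1073, 0, 0]) staircase();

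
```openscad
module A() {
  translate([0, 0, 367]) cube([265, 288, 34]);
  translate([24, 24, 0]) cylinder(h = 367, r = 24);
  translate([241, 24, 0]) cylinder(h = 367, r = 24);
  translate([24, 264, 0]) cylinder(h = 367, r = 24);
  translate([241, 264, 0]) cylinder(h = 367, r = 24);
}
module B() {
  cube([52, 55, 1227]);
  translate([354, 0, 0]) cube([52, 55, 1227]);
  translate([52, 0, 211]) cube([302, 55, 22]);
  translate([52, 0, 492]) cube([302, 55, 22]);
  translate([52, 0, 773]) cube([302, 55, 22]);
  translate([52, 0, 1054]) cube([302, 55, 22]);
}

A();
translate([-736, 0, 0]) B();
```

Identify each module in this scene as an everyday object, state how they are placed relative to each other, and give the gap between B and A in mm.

The ladder's nearest face is 330 mm from the stool's −x face.

A is a stool. B is a ladder. The ladder is on the floor beside the stool on its −x side. The gap between the ladder and the stool is 330 mm.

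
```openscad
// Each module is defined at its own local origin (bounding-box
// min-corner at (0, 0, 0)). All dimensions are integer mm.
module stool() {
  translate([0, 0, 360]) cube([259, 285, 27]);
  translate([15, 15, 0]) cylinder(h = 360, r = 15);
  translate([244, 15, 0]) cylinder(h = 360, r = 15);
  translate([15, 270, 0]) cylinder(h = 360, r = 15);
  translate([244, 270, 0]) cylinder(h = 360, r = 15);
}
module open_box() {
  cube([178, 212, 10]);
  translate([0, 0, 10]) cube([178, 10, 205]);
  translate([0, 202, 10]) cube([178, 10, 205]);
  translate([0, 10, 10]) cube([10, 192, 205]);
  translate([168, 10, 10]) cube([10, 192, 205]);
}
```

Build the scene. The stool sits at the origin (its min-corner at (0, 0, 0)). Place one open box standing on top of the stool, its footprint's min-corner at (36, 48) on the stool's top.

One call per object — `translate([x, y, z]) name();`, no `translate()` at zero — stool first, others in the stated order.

stool();
translate([36, 48, 387]) open_box();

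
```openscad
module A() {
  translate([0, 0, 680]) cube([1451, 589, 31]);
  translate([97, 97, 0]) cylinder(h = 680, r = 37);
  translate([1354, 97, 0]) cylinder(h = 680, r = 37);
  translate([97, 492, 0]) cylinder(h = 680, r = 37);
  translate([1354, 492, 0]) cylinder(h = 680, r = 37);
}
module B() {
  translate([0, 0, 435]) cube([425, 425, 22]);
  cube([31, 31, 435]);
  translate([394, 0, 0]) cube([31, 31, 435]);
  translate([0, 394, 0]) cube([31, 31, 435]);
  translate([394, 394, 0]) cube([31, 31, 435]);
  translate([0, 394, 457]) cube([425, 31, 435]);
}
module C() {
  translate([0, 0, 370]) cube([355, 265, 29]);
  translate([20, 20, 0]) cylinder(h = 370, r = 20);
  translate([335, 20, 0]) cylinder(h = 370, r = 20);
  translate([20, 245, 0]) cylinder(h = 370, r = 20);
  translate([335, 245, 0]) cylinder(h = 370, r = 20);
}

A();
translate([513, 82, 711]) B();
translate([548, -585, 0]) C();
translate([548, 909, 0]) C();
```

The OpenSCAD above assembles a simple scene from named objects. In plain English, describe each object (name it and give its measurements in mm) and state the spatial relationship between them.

A is a table: top 1451 mm (x) × 589 mm (y), 31 mm thick, upper face at z = 711 mm, on four round legs of 74 mm diameter, each leg's bounding box inset 60 mm from the nearest pair of top edges, running from z = 0 to the bottom of the top.

B is a chair: 425×425 mm seat, 22 mm thick, top at z = 457 mm, on four 31 mm square corner legs flush with the seat edges. A 31 mm thick backrest slab spans the full seat width, extending 435 mm above the seat top, its back face flush with the seat's +y edge.

C is a simple wooden stool: a rectangular seat 355 mm (x) by 265 mm (y), 29 mm thick, top face at z = 399 mm, on four round legs, each 40 mm in diameter. The legs rest on z = 0, each leg's axis is inset half a diameter from the nearest pair of seat edges (so the leg's bounding box is flush with the corner).

The chair is on top of the table, centred. Two stools sit around the table at the −y, +y sides.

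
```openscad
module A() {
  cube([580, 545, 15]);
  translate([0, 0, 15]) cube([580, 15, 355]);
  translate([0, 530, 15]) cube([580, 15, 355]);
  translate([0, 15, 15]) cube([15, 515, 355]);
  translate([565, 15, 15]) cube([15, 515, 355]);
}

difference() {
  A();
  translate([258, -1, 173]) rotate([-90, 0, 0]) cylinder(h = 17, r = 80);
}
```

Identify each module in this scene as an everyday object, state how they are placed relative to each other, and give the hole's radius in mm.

A is an open box. The open box has a circular hole through its front wall. The hole's radius is 80 mm.

The subtracted cylinder has r = 80 mm.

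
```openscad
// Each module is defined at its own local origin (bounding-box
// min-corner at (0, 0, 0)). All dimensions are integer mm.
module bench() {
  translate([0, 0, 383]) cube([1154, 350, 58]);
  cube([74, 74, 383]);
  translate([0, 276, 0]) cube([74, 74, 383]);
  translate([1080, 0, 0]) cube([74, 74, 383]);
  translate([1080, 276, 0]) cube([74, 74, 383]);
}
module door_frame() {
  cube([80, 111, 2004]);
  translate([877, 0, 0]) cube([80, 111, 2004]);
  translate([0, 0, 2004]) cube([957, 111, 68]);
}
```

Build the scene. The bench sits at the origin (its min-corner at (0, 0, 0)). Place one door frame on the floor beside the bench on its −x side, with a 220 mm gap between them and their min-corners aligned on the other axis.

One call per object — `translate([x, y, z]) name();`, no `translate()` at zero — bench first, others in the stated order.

bench();
translate([-1177, 0, 0]) door_frame();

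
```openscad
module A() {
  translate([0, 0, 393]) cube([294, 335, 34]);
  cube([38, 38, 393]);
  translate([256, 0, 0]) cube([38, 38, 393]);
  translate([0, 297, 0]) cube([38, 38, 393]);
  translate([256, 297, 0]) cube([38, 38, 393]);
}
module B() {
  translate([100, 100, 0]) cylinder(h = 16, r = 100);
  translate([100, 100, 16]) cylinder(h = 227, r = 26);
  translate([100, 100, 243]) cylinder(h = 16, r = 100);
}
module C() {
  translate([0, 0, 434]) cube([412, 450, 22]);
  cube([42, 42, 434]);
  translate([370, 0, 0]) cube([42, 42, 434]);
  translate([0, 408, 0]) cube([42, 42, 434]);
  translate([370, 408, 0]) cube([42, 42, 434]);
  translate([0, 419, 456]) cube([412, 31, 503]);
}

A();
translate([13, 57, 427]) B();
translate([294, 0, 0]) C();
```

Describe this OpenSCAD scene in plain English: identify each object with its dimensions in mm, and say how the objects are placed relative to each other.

A is a simple wooden stool: a rectangular seat 294 mm (x) by 335 mm (y), 34 mm thick, top face at z = 427 mm, on four square legs, each 38×38 mm in cross-section. The legs rest on z = 0, each flush with a corner of the seat.

B is a spool: two coaxial disc flanges of radius 100 mm and thickness 16 mm, joined by a core cylinder of radius 26 mm and height 227 mm. The lower flange rests on z = 0 and the three cylinders share a vertical axis.

C is a chair. The seat is a 412×450×22 mm slab with its top at z = 456 mm, on four 42×42 mm corner legs (flush with the seat edges, standing on z = 0). A flat backrest 31 mm thick, 503 mm tall, spans the full seat width and rises from the seat top along its +y edge, rear face flush with the rear of the seat.

The spool is on top of the stool. The chair is against the stool's +x side, with their −y faces flush.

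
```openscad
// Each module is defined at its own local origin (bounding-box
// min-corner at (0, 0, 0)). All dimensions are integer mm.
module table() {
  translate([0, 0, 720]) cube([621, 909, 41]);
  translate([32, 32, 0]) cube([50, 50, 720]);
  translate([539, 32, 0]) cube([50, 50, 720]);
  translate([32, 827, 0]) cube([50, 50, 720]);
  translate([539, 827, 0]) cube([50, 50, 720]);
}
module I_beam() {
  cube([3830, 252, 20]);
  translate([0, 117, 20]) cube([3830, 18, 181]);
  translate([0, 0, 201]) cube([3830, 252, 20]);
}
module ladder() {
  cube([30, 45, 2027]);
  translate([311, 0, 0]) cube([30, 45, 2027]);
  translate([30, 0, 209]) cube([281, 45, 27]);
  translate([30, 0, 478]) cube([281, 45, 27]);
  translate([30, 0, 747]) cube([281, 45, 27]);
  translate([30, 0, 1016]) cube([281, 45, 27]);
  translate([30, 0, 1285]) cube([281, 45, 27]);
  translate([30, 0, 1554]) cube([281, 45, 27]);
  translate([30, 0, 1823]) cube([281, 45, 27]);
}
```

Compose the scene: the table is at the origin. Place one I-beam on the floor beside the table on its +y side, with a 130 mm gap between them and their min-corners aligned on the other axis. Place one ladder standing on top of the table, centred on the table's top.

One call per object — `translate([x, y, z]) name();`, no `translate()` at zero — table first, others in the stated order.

table();
translate([0, 1039, 0]) I_beam();
translate([140, 432, 761]) ladder();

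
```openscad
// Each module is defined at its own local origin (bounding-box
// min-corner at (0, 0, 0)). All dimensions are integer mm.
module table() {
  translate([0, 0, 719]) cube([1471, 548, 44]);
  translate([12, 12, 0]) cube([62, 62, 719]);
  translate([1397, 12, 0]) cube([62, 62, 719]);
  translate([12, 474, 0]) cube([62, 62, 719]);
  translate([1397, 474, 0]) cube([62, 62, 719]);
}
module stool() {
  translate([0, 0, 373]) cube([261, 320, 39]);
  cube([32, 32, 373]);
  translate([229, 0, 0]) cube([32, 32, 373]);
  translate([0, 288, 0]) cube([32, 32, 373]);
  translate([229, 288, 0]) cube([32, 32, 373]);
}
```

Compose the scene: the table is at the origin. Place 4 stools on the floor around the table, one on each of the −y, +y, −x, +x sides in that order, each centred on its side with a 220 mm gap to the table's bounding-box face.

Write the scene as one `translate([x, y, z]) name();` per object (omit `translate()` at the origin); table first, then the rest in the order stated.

table();
translate([605, -540, 0]) stool();
translate([605, 768, 0]) stool();
translate([-481, 114, 0]) stool();
translate([1691, 114, 0]) stool();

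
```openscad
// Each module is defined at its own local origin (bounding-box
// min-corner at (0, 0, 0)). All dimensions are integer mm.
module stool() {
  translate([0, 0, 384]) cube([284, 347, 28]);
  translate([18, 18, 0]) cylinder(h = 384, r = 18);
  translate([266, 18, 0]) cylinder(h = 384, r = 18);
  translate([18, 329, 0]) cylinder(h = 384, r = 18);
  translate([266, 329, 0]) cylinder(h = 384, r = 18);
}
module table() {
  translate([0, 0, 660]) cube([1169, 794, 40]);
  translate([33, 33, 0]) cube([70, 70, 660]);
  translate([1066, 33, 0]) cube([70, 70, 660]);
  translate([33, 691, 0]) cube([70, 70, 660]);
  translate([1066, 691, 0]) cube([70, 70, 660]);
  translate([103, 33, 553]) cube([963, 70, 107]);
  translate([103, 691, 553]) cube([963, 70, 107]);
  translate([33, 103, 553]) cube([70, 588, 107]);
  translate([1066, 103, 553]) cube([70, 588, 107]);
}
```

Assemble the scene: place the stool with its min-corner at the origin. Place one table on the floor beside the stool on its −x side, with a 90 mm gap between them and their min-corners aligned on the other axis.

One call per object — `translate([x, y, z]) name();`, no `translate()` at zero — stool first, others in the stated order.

stool();
translate([-1259, 0, 0]) table();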